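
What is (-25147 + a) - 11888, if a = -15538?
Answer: -52573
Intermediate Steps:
(-25147 + a) - 11888 = (-25147 - 15538) - 11888 = -40685 - 11888 = -52573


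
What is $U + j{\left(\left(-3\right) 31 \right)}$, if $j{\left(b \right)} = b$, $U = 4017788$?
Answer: $4017695$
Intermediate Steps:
$U + j{\left(\left(-3\right) 31 \right)} = 4017788 - 93 = 4017695$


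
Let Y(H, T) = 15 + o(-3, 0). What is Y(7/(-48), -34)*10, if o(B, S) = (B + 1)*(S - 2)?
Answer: 190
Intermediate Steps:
o(B, S) = (1 + B)*(-2 + S)
Y(H, T) = 19 (Y(H, T) = 15 + (-2 + 0 - 2*(-3) - 3*0) = 15 + (-2 + 0 + 6 + 0) = 15 + 4 = 19)
Y(7/(-48), -34)*10 = 19*10 = 190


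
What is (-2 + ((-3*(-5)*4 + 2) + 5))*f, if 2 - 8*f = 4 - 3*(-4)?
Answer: -455/4 ≈ -113.75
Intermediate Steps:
f = -7/4 (f = 1/4 - (4 - 3*(-4))/8 = 1/4 - (4 + 12)/8 = 1/4 - 1/8*16 = 1/4 - 2 = -7/4 ≈ -1.7500)
(-2 + ((-3*(-5)*4 + 2) + 5))*f = (-2 + ((-3*(-5)*4 + 2) + 5))*(-7/4) = (-2 + ((15*4 + 2) + 5))*(-7/4) = (-2 + ((60 + 2) + 5))*(-7/4) = (-2 + (62 + 5))*(-7/4) = (-2 + 67)*(-7/4) = 65*(-7/4) = -455/4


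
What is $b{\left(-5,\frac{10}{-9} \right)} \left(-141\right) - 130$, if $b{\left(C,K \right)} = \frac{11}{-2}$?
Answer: $\frac{1291}{2} \approx 645.5$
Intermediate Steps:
$b{\left(C,K \right)} = - \frac{11}{2}$ ($b{\left(C,K \right)} = 11 \left(- \frac{1}{2}\right) = - \frac{11}{2}$)
$b{\left(-5,\frac{10}{-9} \right)} \left(-141\right) - 130 = \left(- \frac{11}{2}\right) \left(-141\right) - 130 = \frac{1551}{2} - 130 = \frac{1291}{2}$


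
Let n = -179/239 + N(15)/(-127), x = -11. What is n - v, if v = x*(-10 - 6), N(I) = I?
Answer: -5368446/30353 ≈ -176.87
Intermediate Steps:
v = 176 (v = -11*(-10 - 6) = -11*(-16) = 176)
n = -26318/30353 (n = -179/239 + 15/(-127) = -179*1/239 + 15*(-1/127) = -179/239 - 15/127 = -26318/30353 ≈ -0.86706)
n - v = -26318/30353 - 1*176 = -26318/30353 - 176 = -5368446/30353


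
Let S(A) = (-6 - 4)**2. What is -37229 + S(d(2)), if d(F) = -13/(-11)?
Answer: -37129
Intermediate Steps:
d(F) = 13/11 (d(F) = -13*(-1/11) = 13/11)
S(A) = 100 (S(A) = (-10)**2 = 100)
-37229 + S(d(2)) = -37229 + 100 = -37129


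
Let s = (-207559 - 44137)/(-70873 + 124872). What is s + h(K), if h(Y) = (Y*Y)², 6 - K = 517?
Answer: 3681877354185663/53999 ≈ 6.8184e+10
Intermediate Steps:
K = -511 (K = 6 - 1*517 = 6 - 517 = -511)
h(Y) = Y⁴ (h(Y) = (Y²)² = Y⁴)
s = -251696/53999 ≈ -4.6611
s + h(K) = -251696/53999 + (-511)⁴ = -251696/53999 + 68184176641 = 3681877354185663/53999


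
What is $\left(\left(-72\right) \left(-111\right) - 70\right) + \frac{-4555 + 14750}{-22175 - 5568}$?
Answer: $\frac{219769851}{27743} \approx 7921.6$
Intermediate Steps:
$\left(\left(-72\right) \left(-111\right) - 70\right) + \frac{-4555 + 14750}{-22175 - 5568} = \left(7992 - 70\right) + \frac{10195}{-22175 - 5568} = 7922 + \frac{10195}{-27743} = 7922 + 10195 \left(- \frac{1}{27743}\right) = 7922 - \frac{10195}{27743} = \frac{219769851}{27743}$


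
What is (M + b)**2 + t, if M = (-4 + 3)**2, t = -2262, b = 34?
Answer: -1037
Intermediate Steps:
M = 1 (M = (-1)**2 = 1)
(M + b)**2 + t = (1 + 34)**2 - 2262 = 35**2 - 2262 = 1225 - 2262 = -1037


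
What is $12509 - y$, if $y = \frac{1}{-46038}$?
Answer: $\frac{575889343}{46038} \approx 12509.0$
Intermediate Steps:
$y = - \frac{1}{46038} \approx -2.1721 \cdot 10^{-5}$
$12509 - y = 12509 - - \frac{1}{46038} = 12509 + \frac{1}{46038} = \frac{575889343}{46038}$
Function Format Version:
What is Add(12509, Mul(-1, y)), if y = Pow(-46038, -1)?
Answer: Rational(575889343, 46038) ≈ 12509.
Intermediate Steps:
y = Rational(-1, 46038) ≈ -2.1721e-5
Add(12509, Mul(-1, y)) = Add(12509, Mul(-1, Rational(-1, 46038))) = Add(12509, Rational(1, 46038)) = Rational(575889343, 46038)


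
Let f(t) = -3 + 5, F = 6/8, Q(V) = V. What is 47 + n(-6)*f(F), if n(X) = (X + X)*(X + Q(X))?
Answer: 335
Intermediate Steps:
F = ¾ (F = 6*(⅛) = ¾ ≈ 0.75000)
f(t) = 2
n(X) = 4*X² (n(X) = (X + X)*(X + X) = (2*X)*(2*X) = 4*X²)
47 + n(-6)*f(F) = 47 + (4*(-6)²)*2 = 47 + (4*36)*2 = 47 + 144*2 = 47 + 288 = 335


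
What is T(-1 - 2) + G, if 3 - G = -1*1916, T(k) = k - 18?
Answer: 1898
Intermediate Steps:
T(k) = -18 + k
G = 1919 (G = 3 - (-1)*1916 = 3 - 1*(-1916) = 3 + 1916 = 1919)
T(-1 - 2) + G = (-18 + (-1 - 2)) + 1919 = (-18 - 3) + 1919 = -21 + 1919 = 1898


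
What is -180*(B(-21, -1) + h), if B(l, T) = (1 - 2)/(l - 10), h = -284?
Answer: 1584540/31 ≈ 51114.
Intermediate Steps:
B(l, T) = -1/(-10 + l)
-180*(B(-21, -1) + h) = -180*(-1/(-10 - 21) - 284) = -180*(-1/(-31) - 284) = -180*(-1*(-1/31) - 284) = -180*(1/31 - 284) = -180*(-8803/31) = 1584540/31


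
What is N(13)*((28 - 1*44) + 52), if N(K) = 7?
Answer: 252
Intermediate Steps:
N(13)*((28 - 1*44) + 52) = 7*((28 - 1*44) + 52) = 7*((28 - 44) + 52) = 7*(-16 + 52) = 7*36 = 252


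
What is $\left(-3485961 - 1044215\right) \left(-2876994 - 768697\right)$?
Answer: $16515621871616$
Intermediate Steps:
$\left(-3485961 - 1044215\right) \left(-2876994 - 768697\right) = \left(-4530176\right) \left(-3645691\right) = 16515621871616$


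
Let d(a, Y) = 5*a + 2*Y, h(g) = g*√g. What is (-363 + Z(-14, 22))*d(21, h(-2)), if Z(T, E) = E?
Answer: -35805 + 1364*I*√2 ≈ -35805.0 + 1929.0*I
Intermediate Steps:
h(g) = g^(3/2)
d(a, Y) = 2*Y + 5*a
(-363 + Z(-14, 22))*d(21, h(-2)) = (-363 + 22)*(2*(-2)^(3/2) + 5*21) = -341*(2*(-2*I*√2) + 105) = -341*(-4*I*√2 + 105) = -341*(105 - 4*I*√2) = -35805 + 1364*I*√2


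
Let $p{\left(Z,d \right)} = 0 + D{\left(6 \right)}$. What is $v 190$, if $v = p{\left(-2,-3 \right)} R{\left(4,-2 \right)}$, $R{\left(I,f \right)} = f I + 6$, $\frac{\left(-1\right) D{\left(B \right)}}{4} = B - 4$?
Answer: $3040$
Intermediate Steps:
$D{\left(B \right)} = 16 - 4 B$ ($D{\left(B \right)} = - 4 \left(B - 4\right) = - 4 \left(-4 + B\right) = 16 - 4 B$)
$p{\left(Z,d \right)} = -8$ ($p{\left(Z,d \right)} = 0 + \left(16 - 24\right) = 0 - 8 = -8$)
$R{\left(I,f \right)} = 6 + I f$ ($R{\left(I,f \right)} = I f + 6 = 6 + I f$)
$v = 16$ ($v = - 8 \left(6 + 4 \left(-2\right)\right) = - 8 \left(6 - 8\right) = \left(-8\right) \left(-2\right) = 16$)
$v 190 = 16 \cdot 190 = 3040$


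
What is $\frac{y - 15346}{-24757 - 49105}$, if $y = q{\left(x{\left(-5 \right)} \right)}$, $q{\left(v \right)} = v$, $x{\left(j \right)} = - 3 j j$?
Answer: $\frac{15421}{73862} \approx 0.20878$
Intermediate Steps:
$x{\left(j \right)} = - 3 j^{2}$
$y = -75$ ($y = - 3 \left(-5\right)^{2} = \left(-3\right) 25 = -75$)
$\frac{y - 15346}{-24757 - 49105} = \frac{-75 - 15346}{-24757 - 49105} = - \frac{15421}{-73862} = \left(-15421\right) \left(- \frac{1}{73862}\right) = \frac{15421}{73862}$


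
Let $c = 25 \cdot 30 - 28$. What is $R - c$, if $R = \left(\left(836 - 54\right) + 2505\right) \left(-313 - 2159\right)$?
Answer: $-8126186$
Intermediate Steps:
$c = 722$ ($c = 750 - 28 = 722$)
$R = -8125464$ ($R = \left(\left(836 - 54\right) + 2505\right) \left(-2472\right) = \left(782 + 2505\right) \left(-2472\right) = 3287 \left(-2472\right) = -8125464$)
$R - c = -8125464 - 722 = -8126186$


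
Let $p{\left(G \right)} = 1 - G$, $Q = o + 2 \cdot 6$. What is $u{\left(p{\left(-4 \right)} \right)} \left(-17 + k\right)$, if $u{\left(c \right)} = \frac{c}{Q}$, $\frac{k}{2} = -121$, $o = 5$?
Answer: $- \frac{1295}{17} \approx -76.177$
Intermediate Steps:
$k = -242$ ($k = 2 \left(-121\right) = -242$)
$Q = 17$ ($Q = 5 + 2 \cdot 6 = 5 + 12 = 17$)
$u{\left(c \right)} = \frac{c}{17}$
$u{\left(p{\left(-4 \right)} \right)} \left(-17 + k\right) = \frac{1 - -4}{17} \left(-17 - 242\right) = \frac{1 + 4}{17} \left(-259\right) = \frac{1}{17} \cdot 5 \left(-259\right) = \frac{5}{17} \left(-259\right) = - \frac{1295}{17}$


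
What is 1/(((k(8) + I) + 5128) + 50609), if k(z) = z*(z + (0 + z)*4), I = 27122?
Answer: 1/83179 ≈ 1.2022e-5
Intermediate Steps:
k(z) = 5*z² (k(z) = z*(z + z*4) = z*(z + 4*z) = z*(5*z) = 5*z²)
1/(((k(8) + I) + 5128) + 50609) = 1/(((5*8² + 27122) + 5128) + 50609) = 1/(((5*64 + 27122) + 5128) + 50609) = 1/(((320 + 27122) + 5128) + 50609) = 1/((27442 + 5128) + 50609) = 1/(32570 + 50609) = 1/83179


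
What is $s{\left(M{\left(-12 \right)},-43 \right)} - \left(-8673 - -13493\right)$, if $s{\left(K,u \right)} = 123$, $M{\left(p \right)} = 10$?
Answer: $-4697$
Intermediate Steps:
$s{\left(M{\left(-12 \right)},-43 \right)} - \left(-8673 - -13493\right) = 123 - \left(-8673 - -13493\right) = 123 - \left(-8673 + 13493\right) = 123 - 4820 = -4697$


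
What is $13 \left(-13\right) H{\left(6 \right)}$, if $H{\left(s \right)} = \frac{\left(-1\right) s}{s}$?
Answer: $169$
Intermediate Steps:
$H{\left(s \right)} = -1$
$13 \left(-13\right) H{\left(6 \right)} = 13 \left(-13\right) \left(-1\right) = \left(-169\right) \left(-1\right) = 169$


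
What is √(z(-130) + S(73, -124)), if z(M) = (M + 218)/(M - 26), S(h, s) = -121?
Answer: I*√184899/39 ≈ 11.026*I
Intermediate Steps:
z(M) = (218 + M)/(-26 + M)
√(z(-130) + S(73, -124)) = √((218 - 130)/(-26 - 130) - 121) = √(88/(-156) - 121) = √(-1/156*88 - 121) = √(-22/39 - 121) = √(-4741/39) = I*√184899/39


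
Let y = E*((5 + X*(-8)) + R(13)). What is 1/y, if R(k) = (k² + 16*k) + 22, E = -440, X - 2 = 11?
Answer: -1/132000 ≈ -7.5758e-6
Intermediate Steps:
X = 13 (X = 2 + 11 = 13)
R(k) = 22 + k² + 16*k
y = -132000 (y = -440*((5 + 13*(-8)) + (22 + 13² + 16*13)) = -440*((5 - 104) + (22 + 169 + 208)) = -440*(-99 + 399) = -440*300 = -132000)
1/y = 1/(-132000) = -1/132000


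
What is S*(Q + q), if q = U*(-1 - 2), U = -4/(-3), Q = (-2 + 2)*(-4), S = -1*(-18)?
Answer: -72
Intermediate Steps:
S = 18
Q = 0 (Q = 0*(-4) = 0)
U = 4/3 (U = -4*(-1/3) = 4/3 ≈ 1.3333)
q = -4 (q = 4*(-1 - 2)/3 = (4/3)*(-3) = -4)
S*(Q + q) = 18*(0 - 4) = 18*(-4) = -72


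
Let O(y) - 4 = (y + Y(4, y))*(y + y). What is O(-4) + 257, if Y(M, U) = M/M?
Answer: 285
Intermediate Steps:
Y(M, U) = 1
O(y) = 4 + 2*y*(1 + y) (O(y) = 4 + (y + 1)*(y + y) = 4 + (1 + y)*(2*y) = 4 + 2*y*(1 + y))
O(-4) + 257 = (4 + 2*(-4) + 2*(-4)²) + 257 = (4 - 8 + 2*16) + 257 = (4 - 8 + 32) + 257 = 28 + 257 = 285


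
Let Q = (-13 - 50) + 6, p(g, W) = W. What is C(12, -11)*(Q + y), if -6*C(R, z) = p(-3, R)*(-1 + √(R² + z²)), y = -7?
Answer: -128 + 128*√265 ≈ 1955.7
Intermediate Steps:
C(R, z) = -R*(-1 + √(R² + z²))/6
Q = -57 (Q = -63 + 6 = -57)
C(12, -11)*(Q + y) = ((⅙)*12*(1 - √(12² + (-11)²)))*(-57 - 7) = ((⅙)*12*(1 - √(144 + 121)))*(-64) = ((⅙)*12*(1 - √265))*(-64) = (2 - 2*√265)*(-64) = -128 + 128*√265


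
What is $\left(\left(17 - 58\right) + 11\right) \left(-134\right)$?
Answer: $4020$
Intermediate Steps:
$\left(\left(17 - 58\right) + 11\right) \left(-134\right) = \left(-41 + 11\right) \left(-134\right) = \left(-30\right) \left(-134\right) = 4020$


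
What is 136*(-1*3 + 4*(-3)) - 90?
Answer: -2130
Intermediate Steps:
136*(-1*3 + 4*(-3)) - 90 = 136*(-3 - 12) - 90 = 136*(-15) - 90 = -2040 - 90 = -2130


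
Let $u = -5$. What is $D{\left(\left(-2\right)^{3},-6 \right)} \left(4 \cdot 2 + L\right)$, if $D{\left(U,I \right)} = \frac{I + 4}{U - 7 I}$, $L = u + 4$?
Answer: $- \frac{7}{17} \approx -0.41176$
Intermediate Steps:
$L = -1$ ($L = -5 + 4 = -1$)
$D{\left(U,I \right)} = \frac{4 + I}{U - 7 I}$
$D{\left(\left(-2\right)^{3},-6 \right)} \left(4 \cdot 2 + L\right) = \frac{-4 - -6}{- \left(-2\right)^{3} + 7 \left(-6\right)} \left(4 \cdot 2 - 1\right) = \frac{-4 + 6}{\left(-1\right) \left(-8\right) - 42} \left(8 - 1\right) = \frac{1}{8 - 42} \cdot 2 \cdot 7 = \frac{1}{-34} \cdot 2 \cdot 7 = \left(- \frac{1}{34}\right) 2 \cdot 7 = \left(- \frac{1}{17}\right) 7 = - \frac{7}{17}$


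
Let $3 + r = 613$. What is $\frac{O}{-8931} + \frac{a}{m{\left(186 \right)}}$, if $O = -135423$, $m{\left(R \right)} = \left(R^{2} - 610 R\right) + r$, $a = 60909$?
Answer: $\frac{3351137721}{232962158} \approx 14.385$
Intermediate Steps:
$r = 610$ ($r = -3 + 613 = 610$)
$m{\left(R \right)} = 610 + R^{2} - 610 R$ ($m{\left(R \right)} = \left(R^{2} - 610 R\right) + 610 = 610 + R^{2} - 610 R$)
$\frac{O}{-8931} + \frac{a}{m{\left(186 \right)}} = - \frac{135423}{-8931} + \frac{60909}{610 + 186^{2} - 113460} = \left(-135423\right) \left(- \frac{1}{8931}\right) + \frac{60909}{610 + 34596 - 113460} = \frac{45141}{2977} + \frac{60909}{-78254} = \frac{45141}{2977} + 60909 \left(- \frac{1}{78254}\right) = \frac{45141}{2977} - \frac{60909}{78254} = \frac{3351137721}{232962158}$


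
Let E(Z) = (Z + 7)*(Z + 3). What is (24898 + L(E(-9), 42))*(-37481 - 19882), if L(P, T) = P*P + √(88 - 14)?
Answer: -1436484246 - 57363*√74 ≈ -1.4370e+9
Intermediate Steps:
E(Z) = (3 + Z)*(7 + Z) (E(Z) = (7 + Z)*(3 + Z) = (3 + Z)*(7 + Z))
L(P, T) = √74 + P² (L(P, T) = P² + √74 = √74 + P²)
(24898 + L(E(-9), 42))*(-37481 - 19882) = (24898 + (√74 + (21 + (-9)² + 10*(-9))²))*(-37481 - 19882) = (24898 + (√74 + (21 + 81 - 90)²))*(-57363) = (24898 + (√74 + 12²))*(-57363) = (24898 + (√74 + 144))*(-57363) = (24898 + (144 + √74))*(-57363) = (25042 + √74)*(-57363) = -1436484246 - 57363*√74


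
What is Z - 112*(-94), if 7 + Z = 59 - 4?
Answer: 10576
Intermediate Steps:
Z = 48 (Z = -7 + (59 - 4) = -7 + 55 = 48)
Z - 112*(-94) = 48 - 112*(-94) = 48 + 10528 = 10576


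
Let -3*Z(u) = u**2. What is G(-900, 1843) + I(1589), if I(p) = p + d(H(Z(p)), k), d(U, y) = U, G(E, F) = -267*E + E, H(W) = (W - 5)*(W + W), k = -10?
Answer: 12750530029013/9 ≈ 1.4167e+12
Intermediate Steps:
Z(u) = -u**2/3
H(W) = 2*W*(-5 + W) (H(W) = (-5 + W)*(2*W) = 2*W*(-5 + W))
G(E, F) = -266*E
I(p) = p - 2*p**2*(-5 - p**2/3)/3 (I(p) = p + 2*(-p**2/3)*(-5 - p**2/3) = p - 2*p**2*(-5 - p**2/3)/3)
G(-900, 1843) + I(1589) = -266*(-900) + (1/9)*1589*(9 + 2*1589*(15 + 1589**2)) = 239400 + (1/9)*1589*(9 + 2*1589*(15 + 2524921)) = 239400 + (1/9)*1589*(9 + 2*1589*2524936) = 239400 + (1/9)*1589*(9 + 8024246608) = 239400 + (1/9)*1589*8024246617 = 239400 + 12750527874413/9 = 12750530029013/9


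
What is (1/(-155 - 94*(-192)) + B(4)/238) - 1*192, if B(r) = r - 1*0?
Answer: -1092221449/5689152 ≈ -191.98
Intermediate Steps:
B(r) = r (B(r) = r + 0 = r)
(1/(-155 - 94*(-192)) + B(4)/238) - 1*192 = (1/(-155 - 94*(-192)) + 4/238) - 1*192 = (-1/192/(-249) + 4*(1/238)) - 192 = (-1/249*(-1/192) + 2/119) - 192 = (1/47808 + 2/119) - 192 = 95735/5689152 - 192 = -1092221449/5689152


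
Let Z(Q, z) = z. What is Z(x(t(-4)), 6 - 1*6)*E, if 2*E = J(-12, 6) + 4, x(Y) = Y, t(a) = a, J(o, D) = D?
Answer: 0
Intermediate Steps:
E = 5 (E = (6 + 4)/2 = (½)*10 = 5)
Z(x(t(-4)), 6 - 1*6)*E = (6 - 1*6)*5 = (6 - 6)*5 = 0*5 = 0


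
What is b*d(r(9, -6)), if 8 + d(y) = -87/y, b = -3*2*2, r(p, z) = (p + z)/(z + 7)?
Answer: 444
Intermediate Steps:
r(p, z) = (p + z)/(7 + z)
b = -12 (b = -6*2 = -12)
d(y) = -8 - 87/y
b*d(r(9, -6)) = -12*(-8 - 87*(7 - 6)/(9 - 6)) = -12*(-8 - 87/(3/1)) = -12*(-8 - 87/(1*3)) = -12*(-8 - 87/3) = -12*(-8 - 87*1/3) = -12*(-8 - 29) = -12*(-37) = 444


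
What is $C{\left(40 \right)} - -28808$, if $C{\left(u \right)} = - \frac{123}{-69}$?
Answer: $\frac{662625}{23} \approx 28810.0$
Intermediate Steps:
$C{\left(u \right)} = \frac{41}{23}$ ($C{\left(u \right)} = \left(-123\right) \left(- \frac{1}{69}\right) = \frac{41}{23}$)
$C{\left(40 \right)} - -28808 = \frac{41}{23} - -28808 = \frac{41}{23} + 28808 = \frac{662625}{23}$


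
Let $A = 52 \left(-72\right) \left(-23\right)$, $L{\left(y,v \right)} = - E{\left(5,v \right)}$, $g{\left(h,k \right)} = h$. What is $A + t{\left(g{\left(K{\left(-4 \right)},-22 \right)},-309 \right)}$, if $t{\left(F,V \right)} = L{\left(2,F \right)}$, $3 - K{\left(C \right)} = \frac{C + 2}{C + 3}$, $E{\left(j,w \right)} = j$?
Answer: $86107$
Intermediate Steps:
$K{\left(C \right)} = 3 - \frac{2 + C}{3 + C}$ ($K{\left(C \right)} = 3 - \frac{C + 2}{C + 3} = 3 - \frac{2 + C}{3 + C}$)
$L{\left(y,v \right)} = -5$ ($L{\left(y,v \right)} = \left(-1\right) 5 = -5$)
$t{\left(F,V \right)} = -5$
$A = 86112$ ($A = \left(-3744\right) \left(-23\right) = 86112$)
$A + t{\left(g{\left(K{\left(-4 \right)},-22 \right)},-309 \right)} = 86112 - 5 = 86107$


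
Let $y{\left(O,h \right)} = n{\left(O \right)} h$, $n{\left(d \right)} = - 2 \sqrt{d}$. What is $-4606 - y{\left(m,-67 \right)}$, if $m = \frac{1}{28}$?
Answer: $-4606 - \frac{67 \sqrt{7}}{7} \approx -4631.3$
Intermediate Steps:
$m = \frac{1}{28} \approx 0.035714$
$y{\left(O,h \right)} = - 2 h \sqrt{O}$ ($y{\left(O,h \right)} = - 2 \sqrt{O} h = - 2 h \sqrt{O}$)
$-4606 - y{\left(m,-67 \right)} = -4606 - \left(-2\right) \left(-67\right) \sqrt{\frac{1}{28}} = -4606 - \left(-2\right) \left(-67\right) \frac{\sqrt{7}}{14} = -4606 - \frac{67 \sqrt{7}}{7}$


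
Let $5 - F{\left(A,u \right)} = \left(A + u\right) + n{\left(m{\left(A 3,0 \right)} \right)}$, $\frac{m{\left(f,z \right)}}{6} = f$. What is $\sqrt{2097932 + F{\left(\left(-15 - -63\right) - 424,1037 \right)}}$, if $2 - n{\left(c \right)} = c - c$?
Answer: $\sqrt{2097274} \approx 1448.2$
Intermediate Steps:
$m{\left(f,z \right)} = 6 f$
$n{\left(c \right)} = 2$ ($n{\left(c \right)} = 2 - \left(c - c\right) = 2 - 0 = 2 + 0 = 2$)
$F{\left(A,u \right)} = 3 - A - u$ ($F{\left(A,u \right)} = 5 - \left(\left(A + u\right) + 2\right) = 5 - \left(2 + A + u\right) = 3 - A - u$)
$\sqrt{2097932 + F{\left(\left(-15 - -63\right) - 424,1037 \right)}} = \sqrt{2097932 - \left(595 + 63\right)} = \sqrt{2097932 - 658} = \sqrt{2097274}$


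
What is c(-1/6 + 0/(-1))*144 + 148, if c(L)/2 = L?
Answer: 100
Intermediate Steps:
c(L) = 2*L
c(-1/6 + 0/(-1))*144 + 148 = (2*(-1/6 + 0/(-1)))*144 + 148 = (2*(-1*1/6 + 0*(-1)))*144 + 148 = (2*(-1/6 + 0))*144 + 148 = (2*(-1/6))*144 + 148 = -1/3*144 + 148 = -48 + 148 = 100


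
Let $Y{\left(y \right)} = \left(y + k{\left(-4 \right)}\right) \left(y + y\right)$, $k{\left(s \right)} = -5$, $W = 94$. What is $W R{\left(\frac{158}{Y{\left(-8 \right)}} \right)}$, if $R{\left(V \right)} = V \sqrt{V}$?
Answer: $\frac{3713 \sqrt{2054}}{2704} \approx 62.233$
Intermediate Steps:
$Y{\left(y \right)} = 2 y \left(-5 + y\right)$ ($Y{\left(y \right)} = \left(y - 5\right) \left(y + y\right) = \left(-5 + y\right) 2 y = 2 y \left(-5 + y\right)$)
$R{\left(V \right)} = V^{\frac{3}{2}}$
$W R{\left(\frac{158}{Y{\left(-8 \right)}} \right)} = 94 \left(\frac{158}{2 \left(-8\right) \left(-5 - 8\right)}\right)^{\frac{3}{2}} = 94 \left(\frac{158}{2 \left(-8\right) \left(-13\right)}\right)^{\frac{3}{2}} = 94 \left(\frac{158}{208}\right)^{\frac{3}{2}} = 94 \left(158 \cdot \frac{1}{208}\right)^{\frac{3}{2}} = 94 \left(\frac{79}{104}\right)^{\frac{3}{2}} = 94 \frac{79 \sqrt{2054}}{5408} = \frac{3713 \sqrt{2054}}{2704}$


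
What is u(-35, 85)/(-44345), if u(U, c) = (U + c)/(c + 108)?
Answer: -10/1711717 ≈ -5.8421e-6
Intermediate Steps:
u(U, c) = (U + c)/(108 + c)
u(-35, 85)/(-44345) = ((-35 + 85)/(108 + 85))/(-44345) = (50/193)*(-1/44345) = -10/1711717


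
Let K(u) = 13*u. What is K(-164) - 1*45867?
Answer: -47999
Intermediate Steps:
K(-164) - 1*45867 = 13*(-164) - 1*45867 = -2132 - 45867 = -47999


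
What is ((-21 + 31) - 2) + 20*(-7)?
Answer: -132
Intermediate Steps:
((-21 + 31) - 2) + 20*(-7) = (10 - 2) - 140 = 8 - 140 = -132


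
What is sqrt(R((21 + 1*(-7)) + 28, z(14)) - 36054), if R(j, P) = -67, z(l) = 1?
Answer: I*sqrt(36121) ≈ 190.06*I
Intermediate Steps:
sqrt(R((21 + 1*(-7)) + 28, z(14)) - 36054) = sqrt(-67 - 36054) = sqrt(-36121) = I*sqrt(36121)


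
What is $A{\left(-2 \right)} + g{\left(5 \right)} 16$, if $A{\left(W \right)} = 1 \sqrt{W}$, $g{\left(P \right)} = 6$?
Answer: $96 + i \sqrt{2} \approx 96.0 + 1.4142 i$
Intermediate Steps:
$A{\left(W \right)} = \sqrt{W}$
$A{\left(-2 \right)} + g{\left(5 \right)} 16 = \sqrt{-2} + 6 \cdot 16 = i \sqrt{2} + 96 = 96 + i \sqrt{2}$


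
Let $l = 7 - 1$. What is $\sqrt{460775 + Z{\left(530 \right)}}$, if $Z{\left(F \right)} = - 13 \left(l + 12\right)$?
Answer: $\sqrt{460541} \approx 678.63$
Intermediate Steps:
$l = 6$ ($l = 7 - 1 = 6$)
$Z{\left(F \right)} = -234$ ($Z{\left(F \right)} = - 13 \left(6 + 12\right) = \left(-13\right) 18 = -234$)
$\sqrt{460775 + Z{\left(530 \right)}} = \sqrt{460775 - 234} = \sqrt{460541}$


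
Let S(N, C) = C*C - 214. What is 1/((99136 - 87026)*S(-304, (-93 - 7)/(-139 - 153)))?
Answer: -5329/13802747910 ≈ -3.8608e-7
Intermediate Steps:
S(N, C) = -214 + C² (S(N, C) = C² - 214 = -214 + C²)
1/((99136 - 87026)*S(-304, (-93 - 7)/(-139 - 153))) = 1/((99136 - 87026)*(-214 + ((-93 - 7)/(-139 - 153))²)) = 1/(12110*(-214 + (-100/(-292))²)) = 1/(12110*(-214 + (-100*(-1/292))²)) = 1/(12110*(-214 + (25/73)²)) = 1/(12110*(-214 + 625/5329)) = 1/(12110*(-1139781/5329)) = (1/12110)*(-5329/1139781) = -5329/13802747910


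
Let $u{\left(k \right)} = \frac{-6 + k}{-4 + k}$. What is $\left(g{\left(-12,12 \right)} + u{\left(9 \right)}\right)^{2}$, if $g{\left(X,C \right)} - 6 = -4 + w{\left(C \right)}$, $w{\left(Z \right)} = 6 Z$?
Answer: $\frac{139129}{25} \approx 5565.2$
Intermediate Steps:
$u{\left(k \right)} = \frac{-6 + k}{-4 + k}$
$g{\left(X,C \right)} = 2 + 6 C$ ($g{\left(X,C \right)} = 6 + \left(-4 + 6 C\right) = 2 + 6 C$)
$\left(g{\left(-12,12 \right)} + u{\left(9 \right)}\right)^{2} = \left(\left(2 + 6 \cdot 12\right) + \frac{-6 + 9}{-4 + 9}\right)^{2} = \left(\left(2 + 72\right) + \frac{1}{5} \cdot 3\right)^{2} = \left(74 + \frac{1}{5} \cdot 3\right)^{2} = \left(74 + \frac{3}{5}\right)^{2} = \left(\frac{373}{5}\right)^{2} = \frac{139129}{25}$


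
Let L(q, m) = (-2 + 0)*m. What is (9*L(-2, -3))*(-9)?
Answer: -486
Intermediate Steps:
L(q, m) = -2*m
(9*L(-2, -3))*(-9) = (9*(-2*(-3)))*(-9) = (9*6)*(-9) = 54*(-9) = -486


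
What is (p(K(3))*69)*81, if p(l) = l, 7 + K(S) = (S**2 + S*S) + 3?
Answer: 78246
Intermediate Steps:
K(S) = -4 + 2*S**2 (K(S) = -7 + ((S**2 + S*S) + 3) = -7 + ((S**2 + S**2) + 3) = -7 + (2*S**2 + 3) = -7 + (3 + 2*S**2) = -4 + 2*S**2)
(p(K(3))*69)*81 = ((-4 + 2*3**2)*69)*81 = ((-4 + 2*9)*69)*81 = ((-4 + 18)*69)*81 = (14*69)*81 = 966*81 = 78246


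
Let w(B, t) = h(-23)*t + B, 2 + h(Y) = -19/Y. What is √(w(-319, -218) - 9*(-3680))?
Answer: √17487107/23 ≈ 181.82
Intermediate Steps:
h(Y) = -2 - 19/Y
w(B, t) = B - 27*t/23 (w(B, t) = (-2 - 19/(-23))*t + B = (-2 - 19*(-1/23))*t + B = (-2 + 19/23)*t + B = -27*t/23 + B = B - 27*t/23)
√(w(-319, -218) - 9*(-3680)) = √((-319 - 27/23*(-218)) - 9*(-3680)) = √((-319 + 5886/23) + 33120) = √(-1451/23 + 33120) = √(760309/23) = √17487107/23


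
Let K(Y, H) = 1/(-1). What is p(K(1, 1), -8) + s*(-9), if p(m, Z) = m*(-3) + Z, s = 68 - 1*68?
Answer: -5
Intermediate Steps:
s = 0 (s = 68 - 68 = 0)
K(Y, H) = -1
p(m, Z) = Z - 3*m (p(m, Z) = -3*m + Z = Z - 3*m)
p(K(1, 1), -8) + s*(-9) = (-8 - 3*(-1)) + 0*(-9) = (-8 + 3) + 0 = -5 + 0 = -5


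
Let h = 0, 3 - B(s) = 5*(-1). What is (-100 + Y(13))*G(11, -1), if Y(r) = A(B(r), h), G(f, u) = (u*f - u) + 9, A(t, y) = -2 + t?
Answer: 94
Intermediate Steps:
B(s) = 8 (B(s) = 3 - 5*(-1) = 3 - 1*(-5) = 3 + 5 = 8)
G(f, u) = 9 - u + f*u (G(f, u) = (f*u - u) + 9 = (-u + f*u) + 9 = 9 - u + f*u)
Y(r) = 6 (Y(r) = -2 + 8 = 6)
(-100 + Y(13))*G(11, -1) = (-100 + 6)*(9 - 1*(-1) + 11*(-1)) = -94*(9 + 1 - 11) = -94*(-1) = 94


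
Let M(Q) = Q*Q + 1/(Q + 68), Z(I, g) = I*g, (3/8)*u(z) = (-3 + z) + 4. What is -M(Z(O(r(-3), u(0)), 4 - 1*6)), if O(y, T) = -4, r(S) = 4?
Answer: -4865/76 ≈ -64.013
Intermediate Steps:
u(z) = 8/3 + 8*z/3 (u(z) = 8*((-3 + z) + 4)/3 = 8*(1 + z)/3 = 8/3 + 8*z/3)
M(Q) = Q² + 1/(68 + Q)
-M(Z(O(r(-3), u(0)), 4 - 1*6)) = -(1 + (-4*(4 - 1*6))³ + 68*(-4*(4 - 1*6))²)/(68 - 4*(4 - 1*6)) = -(1 + (-4*(4 - 6))³ + 68*(-4*(4 - 6))²)/(68 - 4*(4 - 6)) = -(1 + (-4*(-2))³ + 68*(-4*(-2))²)/(68 - 4*(-2)) = -(1 + 8³ + 68*8²)/(68 + 8) = -(1 + 512 + 68*64)/76 = -(1 + 512 + 4352)/76 = -4865/76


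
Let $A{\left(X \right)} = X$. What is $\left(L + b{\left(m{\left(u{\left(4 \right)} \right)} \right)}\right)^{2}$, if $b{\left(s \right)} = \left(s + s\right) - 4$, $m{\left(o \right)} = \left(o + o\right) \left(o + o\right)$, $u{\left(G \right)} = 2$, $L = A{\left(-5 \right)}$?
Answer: $529$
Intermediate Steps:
$L = -5$
$m{\left(o \right)} = 4 o^{2}$ ($m{\left(o \right)} = 2 o 2 o = 4 o^{2}$)
$b{\left(s \right)} = -4 + 2 s$ ($b{\left(s \right)} = 2 s - 4 = -4 + 2 s$)
$\left(L + b{\left(m{\left(u{\left(4 \right)} \right)} \right)}\right)^{2} = \left(-5 - \left(4 - 2 \cdot 4 \cdot 2^{2}\right)\right)^{2} = \left(-5 - \left(4 - 2 \cdot 4 \cdot 4\right)\right)^{2} = \left(-5 + \left(-4 + 2 \cdot 16\right)\right)^{2} = \left(-5 + \left(-4 + 32\right)\right)^{2} = \left(-5 + 28\right)^{2} = 23^{2} = 529$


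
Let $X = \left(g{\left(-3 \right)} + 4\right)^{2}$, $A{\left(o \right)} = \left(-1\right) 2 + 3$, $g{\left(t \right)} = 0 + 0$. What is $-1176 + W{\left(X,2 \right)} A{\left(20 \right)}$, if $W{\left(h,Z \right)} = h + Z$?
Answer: $-1158$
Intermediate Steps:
$g{\left(t \right)} = 0$
$A{\left(o \right)} = 1$ ($A{\left(o \right)} = -2 + 3 = 1$)
$X = 16$ ($X = \left(0 + 4\right)^{2} = 4^{2} = 16$)
$W{\left(h,Z \right)} = Z + h$
$-1176 + W{\left(X,2 \right)} A{\left(20 \right)} = -1176 + \left(2 + 16\right) 1 = -1176 + 18 \cdot 1 = -1176 + 18 = -1158$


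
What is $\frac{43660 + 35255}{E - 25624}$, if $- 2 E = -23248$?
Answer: $- \frac{15783}{2800} \approx -5.6368$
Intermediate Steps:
$E = 11624$ ($E = \left(- \frac{1}{2}\right) \left(-23248\right) = 11624$)
$\frac{43660 + 35255}{E - 25624} = \frac{43660 + 35255}{11624 - 25624} = \frac{78915}{-14000} = 78915 \left(- \frac{1}{14000}\right) = - \frac{15783}{2800}$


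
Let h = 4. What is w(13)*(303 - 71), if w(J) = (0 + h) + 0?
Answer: 928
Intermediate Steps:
w(J) = 4 (w(J) = (0 + 4) + 0 = 4 + 0 = 4)
w(13)*(303 - 71) = 4*(303 - 71) = 4*232 = 928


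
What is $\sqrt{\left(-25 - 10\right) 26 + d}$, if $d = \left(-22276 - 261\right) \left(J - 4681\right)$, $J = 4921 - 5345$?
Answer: $5 \sqrt{4602019} \approx 10726.0$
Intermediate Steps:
$J = -424$ ($J = 4921 - 5345 = -424$)
$d = 115051385$ ($d = \left(-22276 - 261\right) \left(-424 - 4681\right) = \left(-22537\right) \left(-5105\right) = 115051385$)
$\sqrt{\left(-25 - 10\right) 26 + d} = \sqrt{\left(-25 - 10\right) 26 + 115051385} = \sqrt{\left(-35\right) 26 + 115051385} = \sqrt{-910 + 115051385} = \sqrt{115050475} = 5 \sqrt{4602019}$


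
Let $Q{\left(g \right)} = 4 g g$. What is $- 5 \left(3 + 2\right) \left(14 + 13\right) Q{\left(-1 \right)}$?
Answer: $-2700$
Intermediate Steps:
$Q{\left(g \right)} = 4 g^{2}$
$- 5 \left(3 + 2\right) \left(14 + 13\right) Q{\left(-1 \right)} = - 5 \left(3 + 2\right) \left(14 + 13\right) 4 \left(-1\right)^{2} = \left(-5\right) 5 \cdot 27 \cdot 4 \cdot 1 = \left(-25\right) 27 \cdot 4 = \left(-675\right) 4 = -2700$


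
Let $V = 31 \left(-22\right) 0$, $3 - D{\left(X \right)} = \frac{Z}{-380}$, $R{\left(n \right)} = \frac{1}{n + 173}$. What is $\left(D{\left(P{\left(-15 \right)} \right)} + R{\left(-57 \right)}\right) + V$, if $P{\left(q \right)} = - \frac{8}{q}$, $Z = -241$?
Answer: $\frac{13083}{5510} \approx 2.3744$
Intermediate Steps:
$R{\left(n \right)} = \frac{1}{173 + n}$
$D{\left(X \right)} = \frac{899}{380}$ ($D{\left(X \right)} = 3 - - \frac{241}{-380} = 3 - \left(-241\right) \left(- \frac{1}{380}\right) = 3 - \frac{241}{380} = \frac{899}{380}$)
$V = 0$ ($V = \left(-682\right) 0 = 0$)
$\left(D{\left(P{\left(-15 \right)} \right)} + R{\left(-57 \right)}\right) + V = \left(\frac{899}{380} + \frac{1}{173 - 57}\right) + 0 = \left(\frac{899}{380} + \frac{1}{116}\right) + 0 = \frac{13083}{5510} + 0 = \frac{13083}{5510}$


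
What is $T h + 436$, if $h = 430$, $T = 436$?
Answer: $187916$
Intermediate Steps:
$T h + 436 = 436 \cdot 430 + 436 = 187480 + 436 = 187916$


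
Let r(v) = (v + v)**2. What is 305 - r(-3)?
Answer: 269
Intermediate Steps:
r(v) = 4*v**2 (r(v) = (2*v)**2 = 4*v**2)
305 - r(-3) = 305 - 4*(-3)**2 = 305 - 4*9 = 305 - 1*36 = 305 - 36 = 269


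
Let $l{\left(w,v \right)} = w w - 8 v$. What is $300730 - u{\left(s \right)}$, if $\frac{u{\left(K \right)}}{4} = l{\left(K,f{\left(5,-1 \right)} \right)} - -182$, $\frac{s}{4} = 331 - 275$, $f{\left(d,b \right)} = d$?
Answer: $99458$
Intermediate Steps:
$l{\left(w,v \right)} = w^{2} - 8 v$
$s = 224$ ($s = 4 \left(331 - 275\right) = 4 \cdot 56 = 224$)
$u{\left(K \right)} = 568 + 4 K^{2}$ ($u{\left(K \right)} = 4 \left(\left(K^{2} - 40\right) - -182\right) = 4 \left(\left(K^{2} - 40\right) + 182\right) = 4 \left(\left(-40 + K^{2}\right) + 182\right) = 4 \left(142 + K^{2}\right) = 568 + 4 K^{2}$)
$300730 - u{\left(s \right)} = 300730 - \left(568 + 4 \cdot 224^{2}\right) = 300730 - \left(568 + 4 \cdot 50176\right) = 300730 - \left(568 + 200704\right) = 300730 - 201272 = 99458$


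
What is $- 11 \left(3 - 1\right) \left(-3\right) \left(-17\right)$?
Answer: $-1122$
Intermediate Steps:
$- 11 \left(3 - 1\right) \left(-3\right) \left(-17\right) = - 11 \cdot 2 \left(-3\right) \left(-17\right) = \left(-11\right) \left(-6\right) \left(-17\right) = 66 \left(-17\right) = -1122$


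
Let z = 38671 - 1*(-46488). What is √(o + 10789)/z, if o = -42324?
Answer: I*√31535/85159 ≈ 0.0020853*I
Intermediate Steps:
z = 85159 (z = 38671 + 46488 = 85159)
√(o + 10789)/z = √(-42324 + 10789)/85159 = √(-31535)*(1/85159) = (I*√31535)*(1/85159) = I*√31535/85159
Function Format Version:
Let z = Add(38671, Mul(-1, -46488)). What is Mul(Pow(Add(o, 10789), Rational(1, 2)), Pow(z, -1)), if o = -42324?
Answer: Mul(Rational(1, 85159), I, Pow(31535, Rational(1, 2))) ≈ Mul(0.0020853, I)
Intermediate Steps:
z = 85159 (z = Add(38671, 46488) = 85159)
Mul(Pow(Add(o, 10789), Rational(1, 2)), Pow(z, -1)) = Mul(Pow(Add(-42324, 10789), Rational(1, 2)), Pow(85159, -1)) = Mul(Pow(-31535, Rational(1, 2)), Rational(1, 85159)) = Mul(Mul(I, Pow(31535, Rational(1, 2))), Rational(1, 85159)) = Mul(Rational(1, 85159), I, Pow(31535, Rational(1, 2)))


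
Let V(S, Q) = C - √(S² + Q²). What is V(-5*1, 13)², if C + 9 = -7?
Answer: (16 + √194)² ≈ 895.71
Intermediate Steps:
C = -16 (C = -9 - 7 = -16)
V(S, Q) = -16 - √(Q² + S²) (V(S, Q) = -16 - √(S² + Q²) = -16 - √(Q² + S²))
V(-5*1, 13)² = (-16 - √(13² + (-5*1)²))² = (-16 - √(169 + (-5)²))² = (-16 - √(169 + 25))² = (-16 - √194)²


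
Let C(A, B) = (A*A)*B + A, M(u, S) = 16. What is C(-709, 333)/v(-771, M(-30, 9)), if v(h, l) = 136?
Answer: 1230824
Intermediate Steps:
C(A, B) = A + B*A² (C(A, B) = A²*B + A = B*A² + A = A + B*A²)
C(-709, 333)/v(-771, M(-30, 9)) = -709*(1 - 709*333)/136 = -709*(1 - 236097)*(1/136) = -709*(-236096)*(1/136) = 167392064*(1/136) = 1230824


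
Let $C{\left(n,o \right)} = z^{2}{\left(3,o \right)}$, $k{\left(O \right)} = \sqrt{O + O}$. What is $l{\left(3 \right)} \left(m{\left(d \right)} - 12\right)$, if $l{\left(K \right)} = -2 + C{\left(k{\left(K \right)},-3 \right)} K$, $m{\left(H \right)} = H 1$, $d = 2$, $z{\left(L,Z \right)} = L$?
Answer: $-250$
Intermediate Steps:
$m{\left(H \right)} = H$
$k{\left(O \right)} = \sqrt{2} \sqrt{O}$ ($k{\left(O \right)} = \sqrt{2 O} = \sqrt{2} \sqrt{O}$)
$C{\left(n,o \right)} = 9$ ($C{\left(n,o \right)} = 3^{2} = 9$)
$l{\left(K \right)} = -2 + 9 K$
$l{\left(3 \right)} \left(m{\left(d \right)} - 12\right) = \left(-2 + 9 \cdot 3\right) \left(2 - 12\right) = \left(-2 + 27\right) \left(-10\right) = 25 \left(-10\right) = -250$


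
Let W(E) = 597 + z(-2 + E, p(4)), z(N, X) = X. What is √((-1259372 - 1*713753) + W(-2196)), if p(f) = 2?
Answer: I*√1972526 ≈ 1404.5*I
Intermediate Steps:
W(E) = 599 (W(E) = 597 + 2 = 599)
√((-1259372 - 1*713753) + W(-2196)) = √((-1259372 - 1*713753) + 599) = √((-1259372 - 713753) + 599) = √(-1973125 + 599) = √(-1972526) = I*√1972526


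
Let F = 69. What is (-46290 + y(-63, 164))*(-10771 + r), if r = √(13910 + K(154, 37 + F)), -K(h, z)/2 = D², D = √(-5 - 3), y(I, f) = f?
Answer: 496823146 - 46126*√13926 ≈ 4.9138e+8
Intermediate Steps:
D = 2*I*√2 (D = √(-8) = 2*I*√2 ≈ 2.8284*I)
K(h, z) = 16 (K(h, z) = -2*(2*I*√2)² = -2*(-8) = 16)
r = √13926 (r = √(13910 + 16) = √13926 ≈ 118.01)
(-46290 + y(-63, 164))*(-10771 + r) = (-46290 + 164)*(-10771 + √13926) = -46126*(-10771 + √13926) = 496823146 - 46126*√13926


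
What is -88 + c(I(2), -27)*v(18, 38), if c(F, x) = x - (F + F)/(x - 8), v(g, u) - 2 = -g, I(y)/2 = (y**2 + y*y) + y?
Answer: 2280/7 ≈ 325.71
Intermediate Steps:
I(y) = 2*y + 4*y**2 (I(y) = 2*((y**2 + y*y) + y) = 2*((y**2 + y**2) + y) = 2*(2*y**2 + y) = 2*(y + 2*y**2) = 2*y + 4*y**2)
v(g, u) = 2 - g
c(F, x) = x - 2*F/(-8 + x)
-88 + c(I(2), -27)*v(18, 38) = -88 + (((-27)**2 - 8*(-27) - 4*2*(1 + 2*2))/(-8 - 27))*(2 - 1*18) = -88 + ((729 + 216 - 4*2*(1 + 4))/(-35))*(2 - 18) = -88 - (729 + 216 - 4*2*5)/35*(-16) = -88 - (729 + 216 - 2*20)/35*(-16) = -88 - (729 + 216 - 40)/35*(-16) = -88 - 1/35*905*(-16) = -88 - 181/7*(-16) = -88 + 2896/7 = 2280/7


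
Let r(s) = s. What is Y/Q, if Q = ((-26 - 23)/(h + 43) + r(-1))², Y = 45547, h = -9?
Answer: 52652332/6889 ≈ 7643.0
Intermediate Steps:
Q = 6889/1156 (Q = ((-26 - 23)/(-9 + 43) - 1)² = (-49/34 - 1)² = (-83/34)² = 6889/1156 ≈ 5.9593)
Y/Q = 45547/(6889/1156) = 45547*(1156/6889) = 52652332/6889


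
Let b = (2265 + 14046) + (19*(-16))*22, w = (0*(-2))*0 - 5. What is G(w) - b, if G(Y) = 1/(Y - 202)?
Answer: -1991962/207 ≈ -9623.0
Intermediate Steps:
w = -5 (w = 0*0 - 5 = 0 - 5 = -5)
G(Y) = 1/(-202 + Y)
b = 9623 (b = 16311 - 304*22 = 16311 - 6688 = 9623)
G(w) - b = 1/(-202 - 5) - 1*9623 = 1/(-207) - 9623 = -1/207 - 9623 = -1991962/207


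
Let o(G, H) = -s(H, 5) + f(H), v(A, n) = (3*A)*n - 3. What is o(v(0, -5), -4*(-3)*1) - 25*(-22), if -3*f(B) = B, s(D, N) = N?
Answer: 541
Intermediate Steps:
v(A, n) = -3 + 3*A*n (v(A, n) = 3*A*n - 3 = -3 + 3*A*n)
f(B) = -B/3
o(G, H) = -5 - H/3 (o(G, H) = -1*5 - H/3 = -5 - H/3)
o(v(0, -5), -4*(-3)*1) - 25*(-22) = (-5 - (-4*(-3))/3) - 25*(-22) = (-5 - 4) + 550 = -9 + 550 = 541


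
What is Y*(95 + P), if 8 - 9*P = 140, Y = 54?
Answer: 4338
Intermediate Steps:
P = -44/3 (P = 8/9 - 1/9*140 = 8/9 - 140/9 = -44/3 ≈ -14.667)
Y*(95 + P) = 54*(95 - 44/3) = 54*(241/3) = 4338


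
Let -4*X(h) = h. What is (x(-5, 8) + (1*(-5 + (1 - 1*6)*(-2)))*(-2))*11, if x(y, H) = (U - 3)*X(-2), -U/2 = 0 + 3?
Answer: -319/2 ≈ -159.50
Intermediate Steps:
U = -6 (U = -2*(0 + 3) = -2*3 = -6)
X(h) = -h/4
x(y, H) = -9/2 (x(y, H) = (-6 - 3)*(-1/4*(-2)) = -9*1/2 = -9/2)
(x(-5, 8) + (1*(-5 + (1 - 1*6)*(-2)))*(-2))*11 = (-9/2 + (1*(-5 + (1 - 1*6)*(-2)))*(-2))*11 = (-9/2 + (1*(-5 + (1 - 6)*(-2)))*(-2))*11 = (-9/2 + (1*(-5 - 5*(-2)))*(-2))*11 = (-9/2 + (1*(-5 + 10))*(-2))*11 = (-9/2 + (1*5)*(-2))*11 = (-9/2 + 5*(-2))*11 = (-9/2 - 10)*11 = -29/2*11 = -319/2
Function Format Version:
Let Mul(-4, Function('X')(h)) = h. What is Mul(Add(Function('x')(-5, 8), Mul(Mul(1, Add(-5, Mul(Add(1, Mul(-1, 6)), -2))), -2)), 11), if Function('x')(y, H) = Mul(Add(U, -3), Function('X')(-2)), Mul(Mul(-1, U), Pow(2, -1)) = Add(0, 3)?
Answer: Rational(-319, 2) ≈ -159.50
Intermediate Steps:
U = -6 (U = Mul(-2, Add(0, 3)) = Mul(-2, 3) = -6)
Function('X')(h) = Mul(Rational(-1, 4), h)
Function('x')(y, H) = Rational(-9, 2) (Function('x')(y, H) = Mul(Add(-6, -3), Mul(Rational(-1, 4), -2)) = Mul(-9, Rational(1, 2)) = Rational(-9, 2))
Mul(Add(Function('x')(-5, 8), Mul(Mul(1, Add(-5, Mul(Add(1, Mul(-1, 6)), -2))), -2)), 11) = Mul(Add(Rational(-9, 2), Mul(Mul(1, Add(-5, Mul(Add(1, Mul(-1, 6)), -2))), -2)), 11) = Mul(Add(Rational(-9, 2), Mul(Mul(1, Add(-5, Mul(Add(1, -6), -2))), -2)), 11) = Mul(Add(Rational(-9, 2), Mul(Mul(1, Add(-5, Mul(-5, -2))), -2)), 11) = Mul(Add(Rational(-9, 2), Mul(Mul(1, Add(-5, 10)), -2)), 11) = Mul(Add(Rational(-9, 2), Mul(Mul(1, 5), -2)), 11) = Mul(Add(Rational(-9, 2), Mul(5, -2)), 11) = Mul(Add(Rational(-9, 2), -10), 11) = Mul(Rational(-29, 2), 11) = Rational(-319, 2)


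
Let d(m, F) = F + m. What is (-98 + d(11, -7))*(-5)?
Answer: 470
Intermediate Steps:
(-98 + d(11, -7))*(-5) = (-98 + (-7 + 11))*(-5) = (-98 + 4)*(-5) = -94*(-5) = 470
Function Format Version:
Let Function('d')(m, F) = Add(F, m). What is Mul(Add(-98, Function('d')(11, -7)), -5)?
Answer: 470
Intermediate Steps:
Mul(Add(-98, Function('d')(11, -7)), -5) = Mul(Add(-98, Add(-7, 11)), -5) = Mul(Add(-98, 4), -5) = Mul(-94, -5) = 470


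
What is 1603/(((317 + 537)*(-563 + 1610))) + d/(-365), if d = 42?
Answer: -5281243/46622910 ≈ -0.11328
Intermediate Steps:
1603/(((317 + 537)*(-563 + 1610))) + d/(-365) = 1603/(((317 + 537)*(-563 + 1610))) + 42/(-365) = 1603/((854*1047)) + 42*(-1/365) = 1603/894138 - 42/365 = 1603*(1/894138) - 42/365 = 229/127734 - 42/365 = -5281243/46622910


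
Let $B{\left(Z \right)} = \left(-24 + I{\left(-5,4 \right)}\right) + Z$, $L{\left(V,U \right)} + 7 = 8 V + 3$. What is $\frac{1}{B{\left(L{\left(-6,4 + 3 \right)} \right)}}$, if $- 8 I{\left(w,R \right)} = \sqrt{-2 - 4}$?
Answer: $- \frac{2432}{184835} + \frac{4 i \sqrt{6}}{184835} \approx -0.013158 + 5.3009 \cdot 10^{-5} i$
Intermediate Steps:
$I{\left(w,R \right)} = - \frac{i \sqrt{6}}{8}$ ($I{\left(w,R \right)} = - \frac{\sqrt{-2 - 4}}{8} = - \frac{\sqrt{-6}}{8} = - \frac{i \sqrt{6}}{8}$)
$L{\left(V,U \right)} = -4 + 8 V$ ($L{\left(V,U \right)} = -7 + \left(8 V + 3\right) = -7 + \left(3 + 8 V\right) = -4 + 8 V$)
$B{\left(Z \right)} = -24 + Z - \frac{i \sqrt{6}}{8}$ ($B{\left(Z \right)} = \left(-24 - \frac{i \sqrt{6}}{8}\right) + Z = -24 + Z - \frac{i \sqrt{6}}{8}$)
$\frac{1}{B{\left(L{\left(-6,4 + 3 \right)} \right)}} = \frac{1}{-24 + \left(-4 + 8 \left(-6\right)\right) - \frac{i \sqrt{6}}{8}} = \frac{1}{-24 - 52 - \frac{i \sqrt{6}}{8}} = \frac{1}{-76 - \frac{i \sqrt{6}}{8}}$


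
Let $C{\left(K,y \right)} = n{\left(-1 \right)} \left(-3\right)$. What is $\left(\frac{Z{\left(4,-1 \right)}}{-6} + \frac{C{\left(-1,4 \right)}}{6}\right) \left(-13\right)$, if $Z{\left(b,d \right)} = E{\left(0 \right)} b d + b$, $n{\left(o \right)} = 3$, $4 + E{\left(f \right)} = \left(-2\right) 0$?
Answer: $\frac{377}{6} \approx 62.833$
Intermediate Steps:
$E{\left(f \right)} = -4$ ($E{\left(f \right)} = -4 - 0 = -4 + 0 = -4$)
$Z{\left(b,d \right)} = b - 4 b d$ ($Z{\left(b,d \right)} = - 4 b d + b = b - 4 b d$)
$C{\left(K,y \right)} = -9$ ($C{\left(K,y \right)} = 3 \left(-3\right) = -9$)
$\left(\frac{Z{\left(4,-1 \right)}}{-6} + \frac{C{\left(-1,4 \right)}}{6}\right) \left(-13\right) = \left(\frac{4 \left(1 - -4\right)}{-6} - \frac{9}{6}\right) \left(-13\right) = \left(4 \left(1 + 4\right) \left(- \frac{1}{6}\right) - \frac{3}{2}\right) \left(-13\right) = \left(4 \cdot 5 \left(- \frac{1}{6}\right) - \frac{3}{2}\right) \left(-13\right) = \left(20 \left(- \frac{1}{6}\right) - \frac{3}{2}\right) \left(-13\right) = \left(- \frac{10}{3} - \frac{3}{2}\right) \left(-13\right) = \left(- \frac{29}{6}\right) \left(-13\right) = \frac{377}{6}$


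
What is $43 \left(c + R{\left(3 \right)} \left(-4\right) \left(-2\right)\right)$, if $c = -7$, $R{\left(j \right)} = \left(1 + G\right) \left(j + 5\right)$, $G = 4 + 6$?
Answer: $29971$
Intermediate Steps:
$G = 10$
$R{\left(j \right)} = 55 + 11 j$ ($R{\left(j \right)} = \left(1 + 10\right) \left(j + 5\right) = 11 \left(5 + j\right) = 55 + 11 j$)
$43 \left(c + R{\left(3 \right)} \left(-4\right) \left(-2\right)\right) = 43 \left(-7 + \left(55 + 11 \cdot 3\right) \left(-4\right) \left(-2\right)\right) = 43 \left(-7 + \left(55 + 33\right) \left(-4\right) \left(-2\right)\right) = 43 \left(-7 + 88 \left(-4\right) \left(-2\right)\right) = 43 \left(-7 - -704\right) = 43 \left(-7 + 704\right) = 43 \cdot 697 = 29971$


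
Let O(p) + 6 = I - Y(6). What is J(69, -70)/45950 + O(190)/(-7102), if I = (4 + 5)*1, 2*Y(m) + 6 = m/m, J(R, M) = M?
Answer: -149973/65267380 ≈ -0.0022978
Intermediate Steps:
Y(m) = -5/2 (Y(m) = -3 + (m/m)/2 = -3 + (½)*1 = -3 + ½ = -5/2)
I = 9 (I = 9*1 = 9)
O(p) = 11/2 (O(p) = -6 + (9 - 1*(-5/2)) = -6 + (9 + 5/2) = -6 + 23/2 = 11/2)
J(69, -70)/45950 + O(190)/(-7102) = -70/45950 + (11/2)/(-7102) = -70*1/45950 + (11/2)*(-1/7102) = -7/4595 - 11/14204 = -149973/65267380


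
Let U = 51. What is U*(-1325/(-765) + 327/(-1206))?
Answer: 29951/402 ≈ 74.505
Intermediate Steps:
U*(-1325/(-765) + 327/(-1206)) = 51*(-1325/(-765) + 327/(-1206)) = 51*(-1325*(-1/765) + 327*(-1/1206)) = 51*(265/153 - 109/402) = 51*(29951/20502) = 29951/402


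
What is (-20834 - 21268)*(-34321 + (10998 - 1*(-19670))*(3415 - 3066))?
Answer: -449178280722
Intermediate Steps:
(-20834 - 21268)*(-34321 + (10998 - 1*(-19670))*(3415 - 3066)) = -42102*(-34321 + (10998 + 19670)*349) = -42102*(-34321 + 30668*349) = -42102*(-34321 + 10703132) = -42102*10668811 = -449178280722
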